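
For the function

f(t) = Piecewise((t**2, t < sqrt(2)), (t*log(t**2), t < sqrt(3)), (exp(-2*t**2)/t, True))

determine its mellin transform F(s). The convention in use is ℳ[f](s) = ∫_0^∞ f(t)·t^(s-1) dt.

back out the shared t-power: t**3 on [0, sqrt(2)); t**2*log(t**2) on [sqrt(2), sqrt(3)); exp(-2*t**2) on [sqrt(3), ∞)
peel off the power substitution: t**(3/2) on [0, 2); t*log(t) on [2, 3); exp(-2*t) on [3, ∞)
split f at sqrt(2), sqrt(3): ℳ[f](s) collects 3 kernel integrals
on [0, sqrt(2)) integrate f = t**2 against the kernel
[sqrt(2), sqrt(3)) adds the kernel integral of t*log(t**2)
on [sqrt(3), ∞): add ∫ exp(-2*t**2)/t·t^(s-1) dt

6**(1/2 - s/2)*(-12**(s/2 + 1/2)*(s - 1)*(s + 2)*log(2) - 12**(s/2 + 1/2)*(s + 2)*log(4) + 2*12**(s/2 + 1/2)*(s + 2) + 12**(s/2 + 1/2)*sqrt(2)*(4*s + (s - 1)**2) + 18**(s/2 + 1/2)*(s - 1)*(s + 2)*log(3) - 2*18**(s/2 + 1/2)*(s + 2) + 2*18**(s/2 + 1/2)*(s + 2)*log(3) + 3**(s/2 + 1/2)*(s + 2)*(4*s + (s - 1)**2)*uppergamma(s/2 - 1/2, 6))/(6*(s + 2)*(4*s + (s - 1)**2))
  Re(s) > -2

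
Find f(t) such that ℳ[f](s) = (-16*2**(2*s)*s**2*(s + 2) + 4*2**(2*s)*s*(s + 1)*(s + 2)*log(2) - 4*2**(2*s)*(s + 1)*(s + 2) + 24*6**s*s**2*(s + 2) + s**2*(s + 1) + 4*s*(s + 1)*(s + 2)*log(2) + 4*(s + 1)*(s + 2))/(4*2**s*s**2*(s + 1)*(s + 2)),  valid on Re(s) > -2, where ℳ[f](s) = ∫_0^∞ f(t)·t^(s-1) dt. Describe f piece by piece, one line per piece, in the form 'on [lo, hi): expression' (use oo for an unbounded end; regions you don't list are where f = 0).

on [0, 1/2): t**2
on [1/2, 2): log(t)
on [2, 3): 2*t

linearity at 1/2, 2 turns ℳ[f](s) into 3 summed integrals
∫ over [0, 1/2) of t**2·t^(s-1) joins the sum
over [1/2, 2), the kernel integral of log(t) enters the sum
on [2, 3) integrate f = 2*t against the kernel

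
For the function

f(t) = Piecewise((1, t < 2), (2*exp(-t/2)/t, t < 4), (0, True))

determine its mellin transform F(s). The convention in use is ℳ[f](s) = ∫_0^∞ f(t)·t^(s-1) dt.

2**s*(s*uppergamma(s - 1, 1) - s*uppergamma(s - 1, 2) + 1)/s
  Re(s) > 0

the common scale on t comes off first: 1 on [0, 1); exp(-t)/t on [1, 2)
reversing the shared t-power: t on [0, 1); exp(-t) on [1, 2)
linearity at 2 turns ℳ[f](s) into 2 summed integrals
over [0, 2), the kernel integral of 1 enters the sum
over [2, 4), the kernel integral of 2*exp(-t/2)/t enters the sum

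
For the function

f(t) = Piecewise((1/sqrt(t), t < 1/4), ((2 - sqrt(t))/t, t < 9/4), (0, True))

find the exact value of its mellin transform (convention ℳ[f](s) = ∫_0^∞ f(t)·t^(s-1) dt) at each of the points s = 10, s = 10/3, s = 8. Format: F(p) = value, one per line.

F(10) = 4261625359/44826624
F(10/3) = 3*2**(1/3)*(-20 + 1053*3**(2/3))/3808
F(8) = 8609341/344064

reversing the shared t-power: sqrt(t) on [0, 1/4); 2 - sqrt(t) on [1/4, 9/4)
reversing the power substitution: t on [0, 1/2); 2 - t on [1/2, 3/2)
along the cuts 1/4, ℳ[f](s) splits into 2 integrals
∫ over [0, 1/4) of 1/sqrt(t)·t^(s-1) joins the sum
for t in [1/4, 9/4): the term is ∫ (2 - sqrt(t))/t·t^(s-1)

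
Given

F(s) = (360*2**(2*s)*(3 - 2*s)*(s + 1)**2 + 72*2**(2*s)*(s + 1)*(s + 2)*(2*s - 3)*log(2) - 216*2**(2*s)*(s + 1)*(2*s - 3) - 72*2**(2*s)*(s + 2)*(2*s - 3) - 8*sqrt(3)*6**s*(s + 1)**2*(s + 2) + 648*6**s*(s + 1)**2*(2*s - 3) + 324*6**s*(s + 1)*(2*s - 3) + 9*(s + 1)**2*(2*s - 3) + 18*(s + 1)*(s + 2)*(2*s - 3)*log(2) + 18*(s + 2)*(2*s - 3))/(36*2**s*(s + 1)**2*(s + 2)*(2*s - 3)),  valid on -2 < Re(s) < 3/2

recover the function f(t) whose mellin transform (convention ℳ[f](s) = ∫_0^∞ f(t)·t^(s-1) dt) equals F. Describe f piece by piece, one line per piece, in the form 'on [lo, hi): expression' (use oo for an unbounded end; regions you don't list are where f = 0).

back out the shared t-power: t on [0, 1/2); log(t) on [1/2, 2); t + 3 on [2, 3); …
decompose at 1/2, 2, 3; ℳ[f](s) sums the 4 pieces' integrals
segment 0 to 1/2 holds t**2; add its integral
on [1/2, 2): add ∫ t*log(t)·t^(s-1) dt
[2, 3) adds the kernel integral of t*(t + 3)
∫ t**(-3/2)·t^(s-1) over [3, ∞)

on [0, 1/2): t**2
on [1/2, 2): t*log(t)
on [2, 3): t*(t + 3)
on [3, oo): t**(-3/2)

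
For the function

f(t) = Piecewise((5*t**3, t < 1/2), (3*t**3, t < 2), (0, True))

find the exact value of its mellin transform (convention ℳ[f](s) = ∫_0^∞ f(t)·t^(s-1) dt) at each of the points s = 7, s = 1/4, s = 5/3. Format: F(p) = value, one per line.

F(7) = 314573/1024
F(1/4) = 2**(1/4)*(sqrt(2) + 192)/26
F(5/3) = 3*2**(1/3)*(1 + 768*2**(1/3))/224

cuts at 1/2: linearity sums the 2 kernel integrals
the [0, 1/2) slice contributes ∫ 5*t**3·t^(s-1) dt
on [1/2, 2): add ∫ 3*t**3·t^(s-1) dt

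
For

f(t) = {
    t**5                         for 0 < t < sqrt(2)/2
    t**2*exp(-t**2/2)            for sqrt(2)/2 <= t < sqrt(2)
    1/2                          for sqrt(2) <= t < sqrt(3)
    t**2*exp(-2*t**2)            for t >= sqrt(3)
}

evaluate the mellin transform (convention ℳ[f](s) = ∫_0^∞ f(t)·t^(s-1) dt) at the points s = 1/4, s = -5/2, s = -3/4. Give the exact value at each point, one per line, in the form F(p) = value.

F(1/4) = -2*2**(1/8) - 2**(1/8)*uppergamma(9/8, 1) + 2**(7/8)*uppergamma(9/8, 6)/8 + 2**(3/8)/42 + 2**(1/8)*uppergamma(9/8, 1/4) + 2*3**(1/8)
F(-5/2) = -2**(3/4)*uppergamma(-1/4, 1)/4 - 3**(3/4)/45 + 2**(1/4)*uppergamma(-1/4, 6)/2 + 3*2**(3/4)/20 + 2**(3/4)*uppergamma(-1/4, 1/4)/4
F(-3/4) = -2*3**(5/8)/9 - 2**(5/8)*uppergamma(5/8, 1)/2 + 2**(3/8)*uppergamma(5/8, 6)/4 + 2**(7/8)/34 + 2**(5/8)/3 + 2**(5/8)*uppergamma(5/8, 1/4)/2

invert the shared t-power to get t**3 on [0, sqrt(2)/2); exp(-t**2/2) on [sqrt(2)/2, sqrt(2)); 1/(2*t**2) on [sqrt(2), sqrt(3)); …
reversing the power substitution: t**(3/2) on [0, 1/2); exp(-t/2) on [1/2, 2); 1/(2*t) on [2, 3); …
split f at sqrt(2)/2, sqrt(2), sqrt(3): ℳ[f](s) collects 4 kernel integrals
between 0 and sqrt(2)/2 the integrand is t**5·t^(s-1)
the [sqrt(2)/2, sqrt(2)) slice contributes ∫ t**2*exp(-t**2/2)·t^(s-1) dt
on [sqrt(2), sqrt(3)): add ∫ 1/2·t^(s-1) dt
∫ t**2*exp(-2*t**2)·t^(s-1) over [sqrt(3), ∞)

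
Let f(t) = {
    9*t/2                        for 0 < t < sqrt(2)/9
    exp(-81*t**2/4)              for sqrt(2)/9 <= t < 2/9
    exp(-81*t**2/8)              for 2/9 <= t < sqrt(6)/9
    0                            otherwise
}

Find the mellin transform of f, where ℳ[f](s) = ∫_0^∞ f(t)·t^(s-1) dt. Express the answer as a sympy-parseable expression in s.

2**(s/2 - 1)*(2**(s/2)*(s + 1)*uppergamma(s/2, 1/2) - 2**(s/2)*(s + 1)*uppergamma(s/2, 1) + 2**s*(s + 1)*uppergamma(s/2, 1/2) - 2**s*(s + 1)*uppergamma(s/2, 3/4) + sqrt(2))/(9**s*(s + 1))
  Re(s) > -1

strip the common scale on t: 3*t/2 on [0, sqrt(2)/3); exp(-9*t**2/4) on [sqrt(2)/3, 2/3); exp(-9*t**2/8) on [2/3, sqrt(6)/3)
undo the common scale on t: t on [0, sqrt(2)/2); exp(-t**2) on [sqrt(2)/2, 1); exp(-t**2/2) on [1, sqrt(6)/2)
peel off the power substitution: sqrt(t) on [0, 1/2); exp(-t) on [1/2, 1); exp(-t/2) on [1, 3/2)
f breaks at sqrt(2)/9, 2/9 into 3 integrals to sum
over [0, sqrt(2)/9), the kernel integral of 9*t/2 enters the sum
on [sqrt(2)/9, 2/9): add ∫ exp(-81*t**2/4)·t^(s-1) dt
between 2/9 and sqrt(6)/9 the integrand is exp(-81*t**2/8)·t^(s-1)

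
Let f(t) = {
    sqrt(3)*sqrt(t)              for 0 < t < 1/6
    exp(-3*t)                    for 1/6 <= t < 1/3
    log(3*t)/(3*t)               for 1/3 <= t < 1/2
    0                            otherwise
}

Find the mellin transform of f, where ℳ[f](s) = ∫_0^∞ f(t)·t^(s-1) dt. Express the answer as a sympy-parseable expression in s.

strip the common scale on t: sqrt(t) on [0, 1/2); exp(-t) on [1/2, 1); log(t)/t on [1, 3/2)
linearity at 1/6, 1/3 turns ℳ[f](s) into 3 summed integrals
∫ over [0, 1/6) of sqrt(3)*sqrt(t)·t^(s-1) joins the sum
over [1/6, 1/3), the kernel integral of exp(-3*t) enters the sum
[1/3, 1/2) adds the kernel integral of log(3*t)/(3*t)

(3*2**s*(2*s + 1)*(s**2 - 2*s + 1)*uppergamma(s, 1/2) - 3*2**s*(2*s + 1)*(s**2 - 2*s + 1)*uppergamma(s, 1) + 3*2**s*(2*s + 1) + 3**s*s*(2*s + 1)*(-2*log(2) + 2*log(3)) - 2*3**s*(2*s + 1) + 3**s*(2*s + 1)*(-2*log(3) + 2*log(2)) + 3*sqrt(2)*(s**2 - 2*s + 1))/(3*6**s*(2*s + 1)*(s**2 - 2*s + 1))
  Re(s) > -1/2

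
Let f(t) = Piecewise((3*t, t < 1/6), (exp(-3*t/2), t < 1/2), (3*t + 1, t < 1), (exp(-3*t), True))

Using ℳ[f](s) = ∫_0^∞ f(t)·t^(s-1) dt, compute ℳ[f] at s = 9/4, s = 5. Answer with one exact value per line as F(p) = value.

peel off the common scale on t: t on [0, 1/2); exp(-t/2) on [1/2, 3/2); t + 1 on [3/2, 3); …
f breaks at 1/6, 1/2, 1 into 4 integrals to sum
segment [0, 1/6) carries 3*t; integrate it
on [1/6, 1/2) integrate f = exp(-3*t/2) against the kernel
for t in [1/2, 1): the term is ∫ (3*t + 1)·t^(s-1)
piece [1, ∞): integrate exp(-3*t) against the kernel

F(9/4) = 6**(3/4)*(-104*sqrt(2)*uppergamma(9/4, 3/4) - 53*3**(1/4) + 1 + 26*2**(1/4)*uppergamma(9/4, 3) + 104*sqrt(2)*uppergamma(9/4, 1/4) + 320*6**(1/4))/1404
F(5) = -4331*exp(-3/4)/648 + 131*exp(-3)/81 + 80009/116640 + 7889*exp(-1/4)/1944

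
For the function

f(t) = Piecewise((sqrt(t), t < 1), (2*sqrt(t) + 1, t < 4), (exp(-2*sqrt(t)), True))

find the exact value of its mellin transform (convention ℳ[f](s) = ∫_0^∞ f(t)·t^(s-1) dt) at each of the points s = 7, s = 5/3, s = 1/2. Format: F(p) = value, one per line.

F(7) = 77549/7 + 331990103*exp(-4)/8
F(5/3) = -69/65 + 2**(2/3)*uppergamma(10/3, 4)/8 + 1272*2**(1/3)/65
F(1/2) = exp(-4) + 9

strip the power substitution: t on [0, 1); 2*t + 1 on [1, 2); exp(-2*t) on [2, ∞)
f breaks at 1, 4 into 3 integrals to sum
segment 0 to 1 holds sqrt(t); add its integral
over [1, 4), the kernel integral of (2*sqrt(t) + 1) enters the sum
between 4 and ∞ the integrand is exp(-2*sqrt(t))·t^(s-1)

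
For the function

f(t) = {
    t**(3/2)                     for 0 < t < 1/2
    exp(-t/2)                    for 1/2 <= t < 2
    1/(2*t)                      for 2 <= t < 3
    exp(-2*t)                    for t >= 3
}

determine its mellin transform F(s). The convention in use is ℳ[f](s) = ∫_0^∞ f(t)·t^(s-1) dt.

split f at 1/2, 2, 3: ℳ[f](s) collects 4 kernel integrals
for t in [0, 1/2): the term is ∫ t**(3/2)·t^(s-1)
over [1/2, 2), the kernel integral of exp(-t/2) enters the sum
between 2 and 3 the integrand is 1/(2*t)·t^(s-1)
segment [3, ∞) carries exp(-2*t); integrate it

(12*24**s*(s - 1)*(2*s + 3)*uppergamma(s, 1/4) - 12*24**s*(s - 1)*(2*s + 3)*uppergamma(s, 1) - 3*24**s*(2*s + 3) + 2*36**s*(2*s + 3) + 12*6**s*(s - 1)*(2*s + 3)*uppergamma(s, 6) + 6*sqrt(2)*6**s*(s - 1))/(12*12**s*(s - 1)*(2*s + 3))
  Re(s) > -3/2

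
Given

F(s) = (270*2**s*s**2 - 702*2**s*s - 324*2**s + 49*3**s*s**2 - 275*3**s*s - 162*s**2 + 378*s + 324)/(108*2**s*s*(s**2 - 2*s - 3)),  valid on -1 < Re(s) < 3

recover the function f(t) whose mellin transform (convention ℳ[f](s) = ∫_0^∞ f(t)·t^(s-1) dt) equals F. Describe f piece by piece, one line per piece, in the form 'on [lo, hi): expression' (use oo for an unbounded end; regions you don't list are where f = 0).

on [0, 1/2): t
on [1/2, 1): 2*t + 1
on [1, 3/2): t/2
on [3/2, oo): t**(-3)

along the cuts 1/2, 1, 3/2, ℳ[f](s) splits into 4 integrals
the [0, 1/2) slice contributes ∫ t·t^(s-1) dt
on [1/2, 1): add ∫ (2*t + 1)·t^(s-1) dt
piece [1, 3/2): integrate t/2 against the kernel
on [3/2, ∞) integrate f = t**(-3) against the kernel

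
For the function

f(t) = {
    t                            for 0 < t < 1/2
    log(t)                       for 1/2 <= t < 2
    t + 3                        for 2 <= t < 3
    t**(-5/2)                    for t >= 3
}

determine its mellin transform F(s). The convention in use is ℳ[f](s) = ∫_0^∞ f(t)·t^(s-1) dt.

treat the 4 regions marked off by 1/2, 2, 3 separately and sum
over [0, 1/2), the kernel integral of t enters the sum
∫ over [1/2, 2) of log(t)·t^(s-1) joins the sum
over [2, 3), the kernel integral of (t + 3) enters the sum
∫ t**(-5/2)·t^(s-1) over [3, ∞)

(-270*2**(2*s)*s**2*(2*s - 5) + 54*2**(2*s)*s*(s + 1)*(2*s - 5)*log(2) - 162*2**(2*s)*s*(2*s - 5) - 54*2**(2*s)*(s + 1)*(2*s - 5) - 4*sqrt(3)*6**s*s**2*(s + 1) + 324*6**s*s**2*(2*s - 5) + 162*6**s*s*(2*s - 5) + 27*s**2*(2*s - 5) + 54*s*(s + 1)*(2*s - 5)*log(2) + (2*s - 5)*(54*s + 54))/(54*2**s*s**2*(s + 1)*(2*s - 5))
  -1 < Re(s) < 5/2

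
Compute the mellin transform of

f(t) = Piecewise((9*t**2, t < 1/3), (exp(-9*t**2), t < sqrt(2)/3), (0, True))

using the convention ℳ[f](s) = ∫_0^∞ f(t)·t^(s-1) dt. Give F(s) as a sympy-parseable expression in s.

reversing the common scale on t: t**2 on [0, 1); exp(-t**2) on [1, sqrt(2))
back out the power substitution: t on [0, 1); exp(-t) on [1, 2)
slice at 1/3, transform all 2 pieces, and sum them
piece [0, 1/3): integrate 9*t**2 against the kernel
for t in [1/3, sqrt(2)/3): the term is ∫ exp(-9*t**2)·t^(s-1)

((s + 2)*uppergamma(s/2, 1) - (s + 2)*uppergamma(s/2, 2) + 2)/(2*3**s*(s + 2))
  Re(s) > -2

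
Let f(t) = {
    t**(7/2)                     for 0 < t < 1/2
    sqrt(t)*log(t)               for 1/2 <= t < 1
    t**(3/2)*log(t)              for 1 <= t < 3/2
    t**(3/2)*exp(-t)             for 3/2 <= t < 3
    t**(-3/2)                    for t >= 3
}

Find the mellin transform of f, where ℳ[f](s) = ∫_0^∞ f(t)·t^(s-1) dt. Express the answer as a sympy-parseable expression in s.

invert the shared t-power to get t**3 on [0, 1/2); log(t) on [1/2, 1); t*log(t) on [1, 3/2); …
invert the shared t-power to get t**2 on [0, 1/2); log(t)/t on [1/2, 1); log(t) on [1, 3/2); …
cuts at 1/2, 1, 3/2, 3: linearity sums the 5 kernel integrals
between 0 and 1/2 the integrand is t**(7/2)·t^(s-1)
on [1/2, 1) integrate f = sqrt(t)*log(t) against the kernel
over [1, 3/2), the kernel integral of t**(3/2)*log(t) enters the sum
piece [3/2, 3): integrate t**(3/2)*exp(-t) against the kernel
segment [3, ∞) carries t**(-3/2); integrate it

2**(-s - 3/2)*(108*2**(s + 3/2)*(s - 3/2)*(s + 3/2)**2*(s + 7/2)*(-2*s + (s + 3/2)**2 - 2)*uppergamma(s + 3/2, 3/2) - 108*2**(s + 3/2)*(s - 3/2)*(s + 3/2)**2*(s + 7/2)*(-2*s + (s + 3/2)**2 - 2)*uppergamma(s + 3/2, 3) - 108*2**(s + 3/2)*(s - 3/2)*(s + 3/2)**2*(s + 7/2) + 108*2**(s + 3/2)*(s - 3/2)*(s + 7/2)*(-2*s + (s + 3/2)**2 - 2) - 108*3**(s + 3/2)*(s - 3/2)*(s + 3/2)*(s + 7/2)*(-2*s + (s + 3/2)**2 - 2)*log(2) + 108*3**(s + 3/2)*(s - 3/2)*(s + 3/2)*(s + 7/2)*(-2*s + (s + 3/2)**2 - 2)*log(3) - 108*3**(s + 3/2)*(s - 3/2)*(s + 7/2)*(-2*s + (s + 3/2)**2 - 2) - 4*6**(s + 3/2)*(s + 3/2)**2*(s + 7/2)*(-2*s + (s + 3/2)**2 - 2) + 216*(s - 3/2)*(s + 3/2)**3*(s + 7/2)*log(2) - 216*(s - 3/2)*(s + 3/2)**2*(s + 7/2)*log(2) + 216*(s - 3/2)*(s + 3/2)**2*(s + 7/2) + 27*(s - 3/2)*(s + 3/2)**2*(-2*s + (s + 3/2)**2 - 2))/(108*(s - 3/2)*(s + 3/2)**2*(s + 7/2)*(-2*s + (s + 3/2)**2 - 2))
  -7/2 < Re(s) < 3/2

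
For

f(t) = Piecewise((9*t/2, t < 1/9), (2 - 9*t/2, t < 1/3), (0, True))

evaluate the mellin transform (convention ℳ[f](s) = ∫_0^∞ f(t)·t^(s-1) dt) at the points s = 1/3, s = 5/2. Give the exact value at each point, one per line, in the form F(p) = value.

F(1/3) = 3**(1/3)*(-14 + 13*3**(1/3))/8
F(5/2) = -2/945 + 13*sqrt(3)/945

undo the common scale on t: 3*t on [0, 1/6); 2 - 3*t on [1/6, 1/2)
the common scale on t comes off first: t on [0, 1/2); 2 - t on [1/2, 3/2)
decompose at 1/9; ℳ[f](s) sums the 2 pieces' integrals
for t in [0, 1/9): the term is ∫ 9*t/2·t^(s-1)
on [1/9, 1/3) integrate f = (2 - 9*t/2) against the kernel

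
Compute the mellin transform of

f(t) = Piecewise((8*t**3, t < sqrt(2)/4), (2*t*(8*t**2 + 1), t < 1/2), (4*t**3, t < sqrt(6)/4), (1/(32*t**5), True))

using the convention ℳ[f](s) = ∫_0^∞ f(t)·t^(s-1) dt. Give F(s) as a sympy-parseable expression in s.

2**(-3*s/2 - 5/2)*(135*2**(s/2 + 3/2)*(s - 5)*(s + 1) + 27*2**(s/2 + 7/2)*(s - 5) - 32*3**(s/2 + 1/2)*(s + 1)*(s + 3) + 3**(s/2 + 9/2)*(s - 5)*(s + 1) - 216*s - 162*(s - 5)*(s + 1) + 1080)/(27*(s - 5)*(s + 1)*(s + 3))
  -3 < Re(s) < 5

reversing the common scale on t: t**3 on [0, sqrt(2)/2); t*(2*t**2 + 1) on [sqrt(2)/2, 1); t**3/2 on [1, sqrt(6)/2); …
invert the shared t-power to get t**2 on [0, sqrt(2)/2); 2*t**2 + 1 on [sqrt(2)/2, 1); t**2/2 on [1, sqrt(6)/2); …
invert the power substitution to get t on [0, 1/2); 2*t + 1 on [1/2, 1); t/2 on [1, 3/2); …
decompose at sqrt(2)/4, 1/2, sqrt(6)/4; ℳ[f](s) sums the 4 pieces' integrals
piece [0, sqrt(2)/4): integrate 8*t**3 against the kernel
on [sqrt(2)/4, 1/2): add ∫ 2*t*(8*t**2 + 1)·t^(s-1) dt
on [1/2, sqrt(6)/4) integrate f = 4*t**3 against the kernel
over [sqrt(6)/4, ∞), the kernel integral of 1/(32*t**5) enters the sum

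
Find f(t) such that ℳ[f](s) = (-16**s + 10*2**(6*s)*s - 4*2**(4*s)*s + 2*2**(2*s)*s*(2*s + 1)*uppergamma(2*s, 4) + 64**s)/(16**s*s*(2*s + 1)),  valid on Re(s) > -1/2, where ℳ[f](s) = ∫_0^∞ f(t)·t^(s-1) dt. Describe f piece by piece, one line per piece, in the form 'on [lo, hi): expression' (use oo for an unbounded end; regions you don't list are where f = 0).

on [0, 1): sqrt(t)
on [1, 4): 2*sqrt(t) + 1
on [4, oo): exp(-2*sqrt(t))

undo the power substitution: t on [0, 1); 2*t + 1 on [1, 2); exp(-2*t) on [2, ∞)
slice at 1, 4, transform all 3 pieces, and sum them
for t in [0, 1): the term is ∫ sqrt(t)·t^(s-1)
between 1 and 4 the integrand is (2*sqrt(t) + 1)·t^(s-1)
on [4, ∞): add ∫ exp(-2*sqrt(t))·t^(s-1) dt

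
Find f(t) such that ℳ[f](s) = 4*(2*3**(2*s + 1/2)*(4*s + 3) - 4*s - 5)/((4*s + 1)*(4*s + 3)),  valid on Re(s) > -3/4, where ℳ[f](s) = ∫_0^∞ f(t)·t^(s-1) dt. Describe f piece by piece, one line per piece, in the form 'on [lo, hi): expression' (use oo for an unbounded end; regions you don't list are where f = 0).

on [0, 1): t**(3/4)
on [1, 9): 2*t**(1/4)

undo the power substitution: t**(3/2) on [0, 1); 2*sqrt(t) on [1, 3)
slice at 1, transform all 2 pieces, and sum them
piece [0, 1): integrate t**(3/4) against the kernel
on [1, 9): add ∫ 2*t**(1/4)·t^(s-1) dt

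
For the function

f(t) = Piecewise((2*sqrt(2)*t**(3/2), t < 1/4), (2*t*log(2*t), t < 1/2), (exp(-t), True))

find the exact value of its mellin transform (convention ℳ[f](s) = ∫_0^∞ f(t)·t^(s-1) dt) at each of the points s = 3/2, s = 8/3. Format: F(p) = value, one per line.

the common scale on t comes off first: t**(3/2) on [0, 1/2); t*log(t) on [1/2, 1); exp(-t/2) on [1, ∞)
integrate the 3 segments split at 1/4, 1/2, then add the results
the [0, 1/4) slice contributes ∫ 2*sqrt(2)*t**(3/2)·t^(s-1) dt
on [1/4, 1/2): add ∫ 2*t*log(2*t)·t^(s-1) dt
for t in [1/2, ∞): the term is ∫ exp(-t)·t^(s-1)

F(3/2) = -71*sqrt(2)/2400 + 1/100 + log(2)/40 + sqrt(pi)*erfc(sqrt(2)/2)/2 + sqrt(2)*exp(-1/2)/2
F(8/3) = 2**(2/3)*(-1800*2**(2/3) + 225 + 363*sqrt(2) + 825*log(2) + 193600*2**(1/3)*uppergamma(8/3, 1/2))/387200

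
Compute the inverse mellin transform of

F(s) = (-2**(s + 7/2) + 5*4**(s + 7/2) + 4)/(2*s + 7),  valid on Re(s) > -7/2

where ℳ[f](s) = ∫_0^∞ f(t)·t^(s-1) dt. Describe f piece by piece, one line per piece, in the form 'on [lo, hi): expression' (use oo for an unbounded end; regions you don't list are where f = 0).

on [0, 1): 4*t**(7/2)
on [1, 2): 2*t**(7/2)
on [2, 4): 5*t**(7/2)/2

along the cuts 1, 2, ℳ[f](s) splits into 3 integrals
on [0, 1): add ∫ 4*t**(7/2)·t^(s-1) dt
[1, 2) adds the kernel integral of 2*t**(7/2)
on [2, 4) integrate f = 5*t**(7/2)/2 against the kernel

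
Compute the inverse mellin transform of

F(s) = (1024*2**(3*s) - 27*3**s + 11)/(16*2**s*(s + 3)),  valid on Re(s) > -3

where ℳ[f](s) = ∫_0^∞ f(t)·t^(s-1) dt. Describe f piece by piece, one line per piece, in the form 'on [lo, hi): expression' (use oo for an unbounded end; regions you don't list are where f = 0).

on [0, 1/2): 6*t**3
on [1/2, 3/2): t**3/2
on [3/2, 4): t**3

breakpoints 1/2, 3/2: one integral from each of the 3 segments
over [0, 1/2), the kernel integral of 6*t**3 enters the sum
[1/2, 3/2) adds the kernel integral of t**3/2
over [3/2, 4), the kernel integral of t**3 enters the sum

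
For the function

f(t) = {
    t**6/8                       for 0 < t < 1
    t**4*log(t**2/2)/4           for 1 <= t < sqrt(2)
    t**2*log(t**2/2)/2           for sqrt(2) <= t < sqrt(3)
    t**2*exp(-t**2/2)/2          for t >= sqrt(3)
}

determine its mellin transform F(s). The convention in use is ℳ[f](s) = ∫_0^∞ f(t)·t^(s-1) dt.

remove the power substitution first: t**3/8 on [0, 1); t**2*log(t/2)/4 on [1, 2); t*log(t/2)/2 on [2, 3); …
the common scale on t comes off first: t**3 on [0, 1/2); t**2*log(t) on [1/2, 1); t*log(t) on [1, 3/2); …
back out the shared t-power: t**2 on [0, 1/2); t*log(t) on [1/2, 1); log(t) on [1, 3/2); …
slice at 1, sqrt(2), sqrt(3), transform all 4 pieces, and sum them
the [0, 1) slice contributes ∫ t**6/8·t^(s-1) dt
∫ over [1, sqrt(2)) of t**4*log(t**2/2)/4·t^(s-1) joins the sum
on [sqrt(2), sqrt(3)) integrate f = t**2*log(t**2/2)/2 against the kernel
[sqrt(3), ∞) adds the kernel integral of t**2*exp(-t**2/2)/2

(4*2**(s/2)*(s + 2)**2*(s + 6)*(4*s + (s + 2)**2 + 12)*uppergamma(s/2 + 1, 3/2) - 16*2**(s/2)*(s + 2)**2*(s + 6) + 16*2**(s/2)*(s + 6)*(4*s + (s + 2)**2 + 12) + 3**(s/2)*(s + 2)*(s + 6)*(-12*log(2) + 12*log(3))*(4*s + (s + 2)**2 + 12) - 24*3**(s/2)*(s + 6)*(4*s + (s + 2)**2 + 12) + (s + 2)**3*(s + 6)*log(4) + 4*(s + 2)**2*(s + 6)*log(2) + 4*(s + 2)**2*(s + 6) + (s + 2)**2*(4*s + (s + 2)**2 + 12))/(8*(s + 2)**2*(s + 6)*(4*s + (s + 2)**2 + 12))
  Re(s) > -6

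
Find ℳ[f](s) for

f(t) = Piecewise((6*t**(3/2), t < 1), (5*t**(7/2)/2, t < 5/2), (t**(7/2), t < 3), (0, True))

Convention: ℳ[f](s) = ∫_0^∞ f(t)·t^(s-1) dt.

f breaks at 1, 5/2 into 3 integrals to sum
piece [0, 1): integrate 6*t**(3/2) against the kernel
between 1 and 5/2 the integrand is 5*t**(7/2)/2·t^(s-1)
over [5/2, 3), the kernel integral of t**(7/2) enters the sum

(2*3**(s + 7/2)*(2*s + 3) + 3*(5/2)**(s + 7/2)*(2*s + 3) + 14*s + 69)/((2*s + 3)*(2*s + 7))
  Re(s) > -3/2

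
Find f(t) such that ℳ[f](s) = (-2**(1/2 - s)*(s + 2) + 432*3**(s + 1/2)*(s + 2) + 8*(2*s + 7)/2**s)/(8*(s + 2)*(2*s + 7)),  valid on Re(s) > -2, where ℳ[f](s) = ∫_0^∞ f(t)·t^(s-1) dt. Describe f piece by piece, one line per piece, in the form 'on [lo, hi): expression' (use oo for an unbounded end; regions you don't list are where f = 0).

on [0, 1/2): 4*t**2
on [1/2, 3): t**(7/2)

slice at 1/2, transform all 2 pieces, and sum them
∫ over [0, 1/2) of 4*t**2·t^(s-1) joins the sum
for t in [1/2, 3): the term is ∫ t**(7/2)·t^(s-1)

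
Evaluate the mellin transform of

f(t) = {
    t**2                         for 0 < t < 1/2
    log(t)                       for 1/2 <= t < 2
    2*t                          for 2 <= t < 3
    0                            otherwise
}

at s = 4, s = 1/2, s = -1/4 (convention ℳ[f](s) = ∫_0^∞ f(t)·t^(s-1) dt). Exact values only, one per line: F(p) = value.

F(4) = 257*log(2)/64 + 320281/3840
F(1/2) = sqrt(2)*(-277 + 180*log(2) + 120*sqrt(6))/60
F(-1/4) = 2**(1/4)*(-224*sqrt(2) - log(2**(42*sqrt(2) + 84)) + 28*6**(3/4) + 339)/21

the 3 pieces separated at 1/2, 2 each add one integral
for t in [0, 1/2): the term is ∫ t**2·t^(s-1)
piece [1/2, 2): integrate log(t) against the kernel
segment 2 to 3 holds 2*t; add its integral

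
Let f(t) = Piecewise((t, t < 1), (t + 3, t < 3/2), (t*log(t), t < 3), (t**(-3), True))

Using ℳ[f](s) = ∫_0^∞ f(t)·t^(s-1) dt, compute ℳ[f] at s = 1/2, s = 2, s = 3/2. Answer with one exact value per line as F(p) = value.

breakpoints 1, 3/2, 3: one integral from each of the 4 segments
on [0, 1) integrate f = t against the kernel
for t in [1, 3/2): the term is ∫ (t + 3)·t^(s-1)
segment 3/2 to 3 holds t*log(t); add its integral
piece [3, ∞): integrate t**(-3) against the kernel

F(1/2) = -6 - 178*sqrt(3)/135 + log(2**(sqrt(6)/2)*3**(-sqrt(6)/2 + 2*sqrt(3))) + 23*sqrt(6)/6
F(2) = 17/24 + 9*log(2)/8 + 63*log(3)/8
F(3/2) = -922*sqrt(3)/675 - 2 + 213*sqrt(6)/100 + log(2**(9*sqrt(6)/20)*3**(-9*sqrt(6)/20 + 18*sqrt(3)/5))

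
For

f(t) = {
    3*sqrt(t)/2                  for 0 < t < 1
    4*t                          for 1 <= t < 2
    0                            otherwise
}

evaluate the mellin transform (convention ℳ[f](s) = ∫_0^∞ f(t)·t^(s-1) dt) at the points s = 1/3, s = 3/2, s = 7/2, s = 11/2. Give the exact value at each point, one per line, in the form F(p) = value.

summing 2 kernel integrals split by 1 yields ℳ[f](s)
[0, 1) adds the kernel integral of 3*sqrt(t)/2
between 1 and 2 the integrand is 4*t·t^(s-1)

F(1/3) = -6/5 + 6*2**(1/3)
F(3/2) = -17/20 + 32*sqrt(2)/5
F(7/2) = -37/72 + 128*sqrt(2)/9
F(11/2) = -19/52 + 512*sqrt(2)/13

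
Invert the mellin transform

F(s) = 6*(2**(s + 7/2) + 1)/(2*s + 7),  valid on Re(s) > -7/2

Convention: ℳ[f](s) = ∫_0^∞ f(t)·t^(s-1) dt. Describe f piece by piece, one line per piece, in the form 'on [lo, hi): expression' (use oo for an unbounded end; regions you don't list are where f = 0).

cuts at 1: linearity sums the 2 kernel integrals
on [0, 1): add ∫ 6*t**(7/2)·t^(s-1) dt
∫ 3*t**(7/2)·t^(s-1) over [1, 2)

on [0, 1): 6*t**(7/2)
on [1, 2): 3*t**(7/2)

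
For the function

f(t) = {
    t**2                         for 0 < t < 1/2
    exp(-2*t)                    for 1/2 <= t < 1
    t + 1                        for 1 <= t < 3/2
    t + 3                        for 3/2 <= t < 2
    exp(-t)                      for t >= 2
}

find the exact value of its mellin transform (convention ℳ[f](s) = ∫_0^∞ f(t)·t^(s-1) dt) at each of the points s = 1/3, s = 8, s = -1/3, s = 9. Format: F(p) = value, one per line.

the 5 pieces separated at 1/2, 1, 3/2, 2 each add one integral
∫ t**2·t^(s-1) over [0, 1/2)
the [1/2, 1) slice contributes ∫ exp(-2*t)·t^(s-1) dt
over [1, 3/2), the kernel integral of (t + 1) enters the sum
on [3/2, 2) integrate f = (t + 3) against the kernel
segment 2 to ∞ holds exp(-t); add its integral

F(1/3) = 2**(2/3)*(-168*3**(1/3) - 105*2**(1/3) - 28*uppergamma(1/3, 2) + 28*2**(1/3)*uppergamma(1/3, 2) + 3 + 28*uppergamma(1/3, 1) + 294*2**(2/3))/56
F(8) = (4932000*E + 13477999*exp(2) + 3414960000)*exp(-2)/92160
F(-1/3) = 2**(1/3)*(-3*2**(1/3) - uppergamma(-1/3, 2) + 2**(2/3)*uppergamma(-1/3, 2)/2 + 3/20 + uppergamma(-1/3, 1) + 3*2**(2/3)/4 + 2*3**(2/3))
F(9) = (217009980*E + 267949573*exp(2) + 301364743680)*exp(-2)/1013760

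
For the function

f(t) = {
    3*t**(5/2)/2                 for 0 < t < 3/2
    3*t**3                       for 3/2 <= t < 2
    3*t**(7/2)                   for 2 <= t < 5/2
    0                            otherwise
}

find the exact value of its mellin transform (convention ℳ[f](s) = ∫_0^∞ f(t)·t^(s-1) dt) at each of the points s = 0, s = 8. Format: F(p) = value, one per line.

split f at 3/2, 2: ℳ[f](s) collects 3 kernel integrals
segment [0, 3/2) carries 3*t**(5/2)/2; integrate it
the [3/2, 2) slice contributes ∫ 3*t**3·t^(s-1) dt
on [2, 5/2) integrate f = 3*t**(7/2) against the kernel

F(0) = -48*sqrt(2)/7 + 27*sqrt(6)/40 + 37/8 + 375*sqrt(10)/56
F(8) = -12288*sqrt(2)/23 + 59049*sqrt(6)/14336 + 12051471/22528 + 146484375*sqrt(10)/47104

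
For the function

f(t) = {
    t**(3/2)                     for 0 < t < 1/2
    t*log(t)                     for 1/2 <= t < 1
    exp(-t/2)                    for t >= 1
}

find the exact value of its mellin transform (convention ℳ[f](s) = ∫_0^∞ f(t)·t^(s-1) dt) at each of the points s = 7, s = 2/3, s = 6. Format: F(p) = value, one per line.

the 3 pieces separated at 1/2, 1 each add one integral
on [0, 1/2): add ∫ t**(3/2)·t^(s-1) dt
the [1/2, 1) slice contributes ∫ t*log(t)·t^(s-1) dt
segment 1 to ∞ holds exp(-t/2); add its integral

F(7) = -255/16384 + sqrt(2)/4352 + log(2)/2048 + 151946*exp(-1/2)
F(2/3) = 2**(1/3)*(-234*2**(2/3) + 75*sqrt(2) + 117 + 195*log(2) + 1300*2**(1/3)*uppergamma(2/3, 1/2))/1300
F(6) = -127/6272 + sqrt(2)/1920 + log(2)/896 + 12662*exp(-1/2)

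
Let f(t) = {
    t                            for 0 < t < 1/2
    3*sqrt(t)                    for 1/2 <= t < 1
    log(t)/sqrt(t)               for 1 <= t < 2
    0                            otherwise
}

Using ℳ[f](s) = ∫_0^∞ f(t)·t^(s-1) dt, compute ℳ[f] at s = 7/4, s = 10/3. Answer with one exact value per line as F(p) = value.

the shared t-power comes off first: sqrt(t) on [0, 1/2); 3 on [1/2, 1); log(t)/t on [1, 2)
back out the shared t-power: t**(3/2) on [0, 1/2); 3*t on [1/2, 1); log(t) on [1, 2)
slice at 1/2, 1, transform all 3 pieces, and sum them
segment [0, 1/2) carries t; integrate it
∫ 3*sqrt(t)·t^(s-1) over [1/2, 1)
for t in [1, 2): the term is ∫ log(t)/sqrt(t)·t^(s-1)

F(7/4) = -679*2**(1/4)/550 - 2**(3/4)/6 + 8*2**(1/4)*log(2)/5 + 148/75
F(10/3) = -144*2**(5/6)/289 - 9*2**(1/6)/184 + 3*2**(2/3)/416 + 6030/6647 + 24*2**(5/6)*log(2)/17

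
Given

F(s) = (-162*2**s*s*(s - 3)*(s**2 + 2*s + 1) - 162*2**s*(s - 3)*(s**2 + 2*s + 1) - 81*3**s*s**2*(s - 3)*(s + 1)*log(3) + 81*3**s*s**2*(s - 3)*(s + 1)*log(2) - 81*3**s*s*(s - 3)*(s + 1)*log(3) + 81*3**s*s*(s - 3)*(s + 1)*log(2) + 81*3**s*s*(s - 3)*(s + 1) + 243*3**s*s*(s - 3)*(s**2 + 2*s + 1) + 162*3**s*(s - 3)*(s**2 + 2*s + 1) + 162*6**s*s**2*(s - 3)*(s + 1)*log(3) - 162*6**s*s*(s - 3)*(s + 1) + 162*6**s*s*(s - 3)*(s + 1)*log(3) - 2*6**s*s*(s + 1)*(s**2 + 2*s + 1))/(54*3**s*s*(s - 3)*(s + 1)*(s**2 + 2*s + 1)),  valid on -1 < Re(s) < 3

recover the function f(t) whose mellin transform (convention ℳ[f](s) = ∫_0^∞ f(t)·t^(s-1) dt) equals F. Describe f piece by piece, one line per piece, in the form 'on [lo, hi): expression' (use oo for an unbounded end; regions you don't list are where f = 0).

on [0, 2/3): 3*t/2
on [2/3, 1): 3*t/2 + 3
on [1, 2): 3*t*log(3*t/2)/2
on [2, oo): 8/(27*t**3)

reversing the common scale on t: t on [0, 1); t + 3 on [1, 3/2); t*log(t) on [3/2, 3); …
f breaks at 2/3, 1, 2 into 4 integrals to sum
over [0, 2/3), the kernel integral of 3*t/2 enters the sum
between 2/3 and 1 the integrand is (3*t/2 + 3)·t^(s-1)
the [1, 2) slice contributes ∫ 3*t*log(3*t/2)/2·t^(s-1) dt
segment [2, ∞) carries 8/(27*t**3); integrate it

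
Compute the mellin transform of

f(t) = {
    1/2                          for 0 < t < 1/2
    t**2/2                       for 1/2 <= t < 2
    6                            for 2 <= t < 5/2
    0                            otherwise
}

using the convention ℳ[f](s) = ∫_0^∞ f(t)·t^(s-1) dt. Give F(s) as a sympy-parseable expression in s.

slice at 1/2, 2, transform all 3 pieces, and sum them
the [0, 1/2) slice contributes ∫ 1/2·t^(s-1) dt
piece [1/2, 2): integrate t**2/2 against the kernel
on [2, 5/2) integrate f = 6 against the kernel

(-32*2**(2*s)*s - 96*2**(2*s) + 48*5**s*s + 96*5**s + 3*s + 8)/(8*2**s*s*(s + 2))
  Re(s) > 0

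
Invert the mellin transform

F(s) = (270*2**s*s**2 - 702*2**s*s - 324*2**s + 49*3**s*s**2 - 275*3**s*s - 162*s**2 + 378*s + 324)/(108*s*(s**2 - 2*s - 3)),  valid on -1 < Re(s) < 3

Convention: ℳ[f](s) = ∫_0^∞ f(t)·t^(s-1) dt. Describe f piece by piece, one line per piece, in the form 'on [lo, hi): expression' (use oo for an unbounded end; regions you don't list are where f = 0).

on [0, 1): t/2
on [1, 2): t + 1
on [2, 3): t/4
on [3, oo): 8/t**3

the common scale on t comes off first: t on [0, 1/2); 2*t + 1 on [1/2, 1); t/2 on [1, 3/2); …
cuts at 1, 2, 3: linearity sums the 4 kernel integrals
piece [0, 1): integrate t/2 against the kernel
between 1 and 2 the integrand is (t + 1)·t^(s-1)
the [2, 3) slice contributes ∫ t/4·t^(s-1) dt
between 3 and ∞ the integrand is 8/t**3·t^(s-1)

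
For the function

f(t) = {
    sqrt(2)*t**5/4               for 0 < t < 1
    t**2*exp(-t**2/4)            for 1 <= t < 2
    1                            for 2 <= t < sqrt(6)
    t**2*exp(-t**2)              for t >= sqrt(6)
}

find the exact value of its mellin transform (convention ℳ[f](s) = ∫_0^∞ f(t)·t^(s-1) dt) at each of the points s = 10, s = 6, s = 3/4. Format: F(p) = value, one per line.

reversing the power substitution: sqrt(2)*t**(5/2)/4 on [0, 1); t*exp(-t/4) on [1, 4); 1 on [4, 6); …
strip the shared t-power: sqrt(2)*t**(3/2)/4 on [0, 1); exp(-t/4) on [1, 4); 1/t on [4, 6); …
undo the common scale on t: t**(3/2) on [0, 1/2); exp(-t/2) on [1/2, 2); 1/(2*t) on [2, 3); …
cuts at 1, 2, sqrt(6): linearity sums the 4 kernel integrals
∫ sqrt(2)*t**5/4·t^(s-1) over [0, 1)
∫ over [1, 2) of t**2*exp(-t**2/4)·t^(s-1) joins the sum
on [2, sqrt(6)) integrate f = 1 against the kernel
for t in [sqrt(6), ∞): the term is ∫ t**2*exp(-t**2)·t^(s-1)

F(10) = -667648*exp(-1) + sqrt(2)/60 + 10788*exp(-6) + 3376/5 + 315562*exp(-1/4)
F(6) = -2048*exp(-1) + sqrt(2)/44 + 183*exp(-6) + 76/3 + 986*exp(-1/4)
F(3/4) = -4*2**(3/4)/3 - 2*2**(3/4)*uppergamma(11/8, 1) + uppergamma(11/8, 6)/2 + sqrt(2)/23 + 4*6**(3/8)/3 + 2*2**(3/4)*uppergamma(11/8, 1/4)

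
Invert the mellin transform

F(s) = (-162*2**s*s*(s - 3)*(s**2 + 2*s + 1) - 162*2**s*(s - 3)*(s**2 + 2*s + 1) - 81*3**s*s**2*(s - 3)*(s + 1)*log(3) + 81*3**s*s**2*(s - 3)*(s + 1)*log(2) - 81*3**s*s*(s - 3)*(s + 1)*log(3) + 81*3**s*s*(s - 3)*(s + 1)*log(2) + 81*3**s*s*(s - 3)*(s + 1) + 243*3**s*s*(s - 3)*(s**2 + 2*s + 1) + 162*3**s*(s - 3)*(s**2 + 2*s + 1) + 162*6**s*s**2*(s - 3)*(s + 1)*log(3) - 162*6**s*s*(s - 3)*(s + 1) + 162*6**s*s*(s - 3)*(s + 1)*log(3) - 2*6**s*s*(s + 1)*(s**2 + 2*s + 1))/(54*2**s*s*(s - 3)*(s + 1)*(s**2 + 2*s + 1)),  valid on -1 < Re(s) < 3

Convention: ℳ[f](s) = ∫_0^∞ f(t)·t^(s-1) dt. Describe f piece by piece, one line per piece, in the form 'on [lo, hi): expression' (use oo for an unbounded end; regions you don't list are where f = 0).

slice at 1, 3/2, 3, transform all 4 pieces, and sum them
between 0 and 1 the integrand is t·t^(s-1)
∫ over [1, 3/2) of (t + 3)·t^(s-1) joins the sum
[3/2, 3) adds the kernel integral of t*log(t)
segment [3, ∞) carries t**(-3); integrate it

on [0, 1): t
on [1, 3/2): t + 3
on [3/2, 3): t*log(t)
on [3, oo): t**(-3)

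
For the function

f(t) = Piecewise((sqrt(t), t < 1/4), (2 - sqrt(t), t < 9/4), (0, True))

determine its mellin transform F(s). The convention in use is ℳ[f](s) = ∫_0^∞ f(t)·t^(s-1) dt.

peel off the power substitution: t on [0, 1/2); 2 - t on [1/2, 3/2)
the 2 pieces separated at 1/4 each add one integral
[0, 1/4) adds the kernel integral of sqrt(t)
segment [1/4, 9/4) carries (2 - sqrt(t)); integrate it

(9**s*s + 2*9**s - 2*s - 2)/(4**s*s*(2*s + 1))
  Re(s) > -1/2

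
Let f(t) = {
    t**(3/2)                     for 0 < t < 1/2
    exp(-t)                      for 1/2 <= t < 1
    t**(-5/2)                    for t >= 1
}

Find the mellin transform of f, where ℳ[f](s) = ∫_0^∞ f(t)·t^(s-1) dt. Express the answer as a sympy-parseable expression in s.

slice at 1/2, 1, transform all 3 pieces, and sum them
for t in [0, 1/2): the term is ∫ t**(3/2)·t^(s-1)
∫ exp(-t)·t^(s-1) over [1/2, 1)
∫ t**(-5/2)·t^(s-1) over [1, ∞)

(2*2**s*(2*s - 5)*(2*s + 3)*uppergamma(s, 1/2) - 2*2**s*(2*s - 5)*(2*s + 3)*uppergamma(s, 1) - 4*2**s*(2*s + 3) + sqrt(2)*(2*s - 5))/(2*2**s*(2*s - 5)*(2*s + 3))
  -3/2 < Re(s) < 5/2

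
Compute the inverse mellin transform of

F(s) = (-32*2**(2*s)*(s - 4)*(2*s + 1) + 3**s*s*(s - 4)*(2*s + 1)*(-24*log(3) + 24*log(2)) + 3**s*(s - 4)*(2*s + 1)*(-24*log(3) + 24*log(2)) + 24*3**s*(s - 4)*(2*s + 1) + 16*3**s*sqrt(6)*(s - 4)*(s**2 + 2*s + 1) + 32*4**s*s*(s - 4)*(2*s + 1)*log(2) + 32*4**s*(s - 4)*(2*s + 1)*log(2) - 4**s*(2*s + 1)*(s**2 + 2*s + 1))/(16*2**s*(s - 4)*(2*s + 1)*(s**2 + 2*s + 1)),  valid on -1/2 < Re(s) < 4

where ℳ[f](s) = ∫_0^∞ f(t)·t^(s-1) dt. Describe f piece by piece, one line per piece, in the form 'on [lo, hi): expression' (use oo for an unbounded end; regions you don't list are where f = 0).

decompose at 3/2, 2; ℳ[f](s) sums the 3 pieces' integrals
between 0 and 3/2 the integrand is sqrt(t)·t^(s-1)
between 3/2 and 2 the integrand is t*log(t)·t^(s-1)
∫ over [2, ∞) of t**(-4)·t^(s-1) joins the sum

on [0, 3/2): sqrt(t)
on [3/2, 2): t*log(t)
on [2, oo): t**(-4)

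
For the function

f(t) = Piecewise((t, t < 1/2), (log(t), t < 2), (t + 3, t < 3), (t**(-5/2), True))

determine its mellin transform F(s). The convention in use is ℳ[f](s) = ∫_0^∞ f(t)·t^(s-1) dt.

slice at 1/2, 2, 3, transform all 4 pieces, and sum them
piece [0, 1/2): integrate t against the kernel
segment 1/2 to 2 holds log(t); add its integral
segment 2 to 3 holds (t + 3); add its integral
segment 3 to ∞ holds t**(-5/2); add its integral

(-270*2**(2*s)*s**2*(2*s - 5) + 54*2**(2*s)*s*(s + 1)*(2*s - 5)*log(2) - 162*2**(2*s)*s*(2*s - 5) - 54*2**(2*s)*(s + 1)*(2*s - 5) - 4*sqrt(3)*6**s*s**2*(s + 1) + 324*6**s*s**2*(2*s - 5) + 162*6**s*s*(2*s - 5) + 27*s**2*(2*s - 5) + 54*s*(s + 1)*(2*s - 5)*log(2) + (2*s - 5)*(54*s + 54))/(54*2**s*s**2*(s + 1)*(2*s - 5))
  -1 < Re(s) < 5/2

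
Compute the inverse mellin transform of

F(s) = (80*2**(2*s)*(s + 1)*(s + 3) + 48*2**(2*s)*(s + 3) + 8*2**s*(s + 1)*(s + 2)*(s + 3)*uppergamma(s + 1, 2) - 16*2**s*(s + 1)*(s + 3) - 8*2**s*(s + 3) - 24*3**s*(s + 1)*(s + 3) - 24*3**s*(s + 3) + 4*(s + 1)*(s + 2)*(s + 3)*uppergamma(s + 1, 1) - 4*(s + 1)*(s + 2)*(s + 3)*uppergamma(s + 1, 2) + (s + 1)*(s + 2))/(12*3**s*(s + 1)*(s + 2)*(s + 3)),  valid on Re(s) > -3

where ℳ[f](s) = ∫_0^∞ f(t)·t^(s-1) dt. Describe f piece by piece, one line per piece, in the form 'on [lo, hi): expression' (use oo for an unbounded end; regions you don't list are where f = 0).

on [0, 1/3): 9*t**3/4
on [1/3, 2/3): t*exp(-3*t)
on [2/3, 1): t*(3*t/2 + 1)
on [1, 4/3): t*(3*t/2 + 3)
on [4/3, oo): t*exp(-3*t/2)

remove the shared t-power first: 9*t**2/4 on [0, 1/3); exp(-3*t) on [1/3, 2/3); 3*t/2 + 1 on [2/3, 1); …
back out the common scale on t: t**2 on [0, 1/2); exp(-2*t) on [1/2, 1); t + 1 on [1, 3/2); …
split f at 1/3, 2/3, 1, 4/3: ℳ[f](s) collects 5 kernel integrals
over [0, 1/3), the kernel integral of 9*t**3/4 enters the sum
on [1/3, 2/3) integrate f = t*exp(-3*t) against the kernel
[2/3, 1) adds the kernel integral of t*(3*t/2 + 1)
∫ over [1, 4/3) of t*(3*t/2 + 3)·t^(s-1) joins the sum
piece [4/3, ∞): integrate t*exp(-3*t/2) against the kernel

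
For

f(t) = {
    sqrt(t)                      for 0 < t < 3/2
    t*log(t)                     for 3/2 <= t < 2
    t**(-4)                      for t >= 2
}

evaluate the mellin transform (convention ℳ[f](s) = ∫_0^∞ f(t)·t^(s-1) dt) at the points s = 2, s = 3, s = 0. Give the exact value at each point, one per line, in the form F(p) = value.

F(2) = -9*log(3)/8 - 7/18 + 9*sqrt(6)/20 + 91*log(2)/24
F(3) = -81*log(3)/64 - 47/256 + 27*sqrt(6)/56 + 337*log(2)/64
F(0) = -31/64 + log(8*sqrt(6)/9) + sqrt(6)

treat the 3 regions marked off by 3/2, 2 separately and sum
[0, 3/2) adds the kernel integral of sqrt(t)
∫ over [3/2, 2) of t*log(t)·t^(s-1) joins the sum
over [2, ∞), the kernel integral of t**(-4) enters the sum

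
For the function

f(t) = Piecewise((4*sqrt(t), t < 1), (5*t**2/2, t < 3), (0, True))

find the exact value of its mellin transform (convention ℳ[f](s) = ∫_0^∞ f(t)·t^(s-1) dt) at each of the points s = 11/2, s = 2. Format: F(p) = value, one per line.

F(11/2) = 1/3 + 729*sqrt(3)
F(2) = 258/5

summing 2 kernel integrals split by 1 yields ℳ[f](s)
the [0, 1) slice contributes ∫ 4*sqrt(t)·t^(s-1) dt
between 1 and 3 the integrand is 5*t**2/2·t^(s-1)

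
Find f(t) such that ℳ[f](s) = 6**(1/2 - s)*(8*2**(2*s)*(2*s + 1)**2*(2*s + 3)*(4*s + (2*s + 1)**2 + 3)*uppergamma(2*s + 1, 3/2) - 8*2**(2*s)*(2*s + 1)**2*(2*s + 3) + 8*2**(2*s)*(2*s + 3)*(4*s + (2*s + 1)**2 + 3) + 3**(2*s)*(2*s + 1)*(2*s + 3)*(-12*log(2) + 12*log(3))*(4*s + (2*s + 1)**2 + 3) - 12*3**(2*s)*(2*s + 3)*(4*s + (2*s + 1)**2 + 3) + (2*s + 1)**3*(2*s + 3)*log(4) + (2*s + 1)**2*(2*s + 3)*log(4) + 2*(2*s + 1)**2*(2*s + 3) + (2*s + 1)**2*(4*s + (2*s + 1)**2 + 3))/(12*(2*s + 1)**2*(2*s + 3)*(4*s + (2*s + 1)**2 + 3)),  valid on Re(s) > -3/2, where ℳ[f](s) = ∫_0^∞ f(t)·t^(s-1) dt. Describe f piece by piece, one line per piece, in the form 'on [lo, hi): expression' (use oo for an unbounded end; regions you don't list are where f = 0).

invert the shared t-power to get 3*t/2 on [0, 1/6); sqrt(6)*sqrt(t)*log(sqrt(6)*sqrt(t)/2)/2 on [1/6, 2/3); log(sqrt(6)*sqrt(t)/2) on [2/3, 3/2); …
remove the common scale on t first: t on [0, 1/4); sqrt(t)*log(sqrt(t)) on [1/4, 1); log(sqrt(t)) on [1, 9/4); …
strip the power substitution: t**2 on [0, 1/2); t*log(t) on [1/2, 1); log(t) on [1, 3/2); …
breakpoints 1/6, 2/3, 3/2: one integral from each of the 4 segments
segment [0, 1/6) carries 3*t**(3/2)/2; integrate it
segment 1/6 to 2/3 holds sqrt(6)*t*log(sqrt(6)*sqrt(t)/2)/2; add its integral
[2/3, 3/2) adds the kernel integral of sqrt(t)*log(sqrt(6)*sqrt(t)/2)
on [3/2, ∞) integrate f = sqrt(t)*exp(-sqrt(6)*sqrt(t)/2) against the kernel

on [0, 1/6): 3*t**(3/2)/2
on [1/6, 2/3): sqrt(6)*t*log(sqrt(6)*sqrt(t)/2)/2
on [2/3, 3/2): sqrt(t)*log(sqrt(6)*sqrt(t)/2)
on [3/2, oo): sqrt(t)*exp(-sqrt(6)*sqrt(t)/2)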